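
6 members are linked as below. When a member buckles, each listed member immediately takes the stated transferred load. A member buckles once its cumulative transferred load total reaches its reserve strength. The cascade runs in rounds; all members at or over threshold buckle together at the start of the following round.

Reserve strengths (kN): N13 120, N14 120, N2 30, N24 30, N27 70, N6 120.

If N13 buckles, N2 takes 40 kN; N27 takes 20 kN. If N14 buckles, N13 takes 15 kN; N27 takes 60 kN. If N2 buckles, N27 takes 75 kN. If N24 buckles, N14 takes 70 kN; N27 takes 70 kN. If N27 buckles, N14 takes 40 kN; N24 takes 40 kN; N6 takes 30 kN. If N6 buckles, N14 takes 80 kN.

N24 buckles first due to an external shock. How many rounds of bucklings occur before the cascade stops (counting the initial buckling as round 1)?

2

Round 1 — N24 buckles (initial).
  N14: +70 → 70 < 120
  N27: +70 → 70 ≥ 70
Round 2 — N27 buckles.
  N14: +40 → 110 < 120
  N6: +30 → 30 < 120
No further bucklings.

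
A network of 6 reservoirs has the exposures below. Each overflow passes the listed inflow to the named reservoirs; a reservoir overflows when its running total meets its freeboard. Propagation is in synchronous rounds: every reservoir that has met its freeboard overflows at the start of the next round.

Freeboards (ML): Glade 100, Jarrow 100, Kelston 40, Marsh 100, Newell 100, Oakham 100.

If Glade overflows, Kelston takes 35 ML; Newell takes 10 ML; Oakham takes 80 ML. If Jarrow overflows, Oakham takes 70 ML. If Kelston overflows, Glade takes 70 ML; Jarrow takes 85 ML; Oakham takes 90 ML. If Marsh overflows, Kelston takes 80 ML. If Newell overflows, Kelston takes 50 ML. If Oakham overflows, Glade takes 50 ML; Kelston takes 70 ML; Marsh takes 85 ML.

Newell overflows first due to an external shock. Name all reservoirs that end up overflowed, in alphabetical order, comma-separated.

Kelston, Newell

Round 1 — Newell overflows (initial).
  Kelston: +50 → 50 ≥ 40
Round 2 — Kelston overflows.
  Glade: +70 → 70 < 100
  Jarrow: +85 → 85 < 100
  Oakham: +90 → 90 < 100
No further overflows.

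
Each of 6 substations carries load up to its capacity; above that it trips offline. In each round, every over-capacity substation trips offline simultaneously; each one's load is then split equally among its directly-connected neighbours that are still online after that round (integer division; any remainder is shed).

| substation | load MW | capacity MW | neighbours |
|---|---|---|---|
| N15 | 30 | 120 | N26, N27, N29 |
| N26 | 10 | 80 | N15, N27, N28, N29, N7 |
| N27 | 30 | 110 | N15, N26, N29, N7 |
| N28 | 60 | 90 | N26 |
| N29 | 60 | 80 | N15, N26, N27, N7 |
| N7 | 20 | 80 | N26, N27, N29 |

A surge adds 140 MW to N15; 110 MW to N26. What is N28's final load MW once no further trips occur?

90

Round 1 — N15 at 170 > 120; N26 at 120 > 80. N15, N26 trip offline.
  N15 sheds 170 MW to N27, N29: 85 each.
    N27: 30+85 = 115 > 110
    N29: 60+85 = 145 > 80
  N26 sheds 120 MW to N27, N28, N29, N7: 30 each.
    N27: 115+30 = 145 > 110
    N28: 60+30 = 90 ≤ 90
    N29: 145+30 = 175 > 80
    N7: 20+30 = 50 ≤ 80
Round 2 — N27, N29 trip offline.
  N27 sheds 145 MW to N7: 145 each.
    N7: 50+145 = 195 > 80
  N29 sheds 175 MW to N7: 175 each.
    N7: 195+175 = 370 > 80
Round 3 — N7 trips offline.
  N7 sheds 370 MW: no online neighbours, lost.
No further trips.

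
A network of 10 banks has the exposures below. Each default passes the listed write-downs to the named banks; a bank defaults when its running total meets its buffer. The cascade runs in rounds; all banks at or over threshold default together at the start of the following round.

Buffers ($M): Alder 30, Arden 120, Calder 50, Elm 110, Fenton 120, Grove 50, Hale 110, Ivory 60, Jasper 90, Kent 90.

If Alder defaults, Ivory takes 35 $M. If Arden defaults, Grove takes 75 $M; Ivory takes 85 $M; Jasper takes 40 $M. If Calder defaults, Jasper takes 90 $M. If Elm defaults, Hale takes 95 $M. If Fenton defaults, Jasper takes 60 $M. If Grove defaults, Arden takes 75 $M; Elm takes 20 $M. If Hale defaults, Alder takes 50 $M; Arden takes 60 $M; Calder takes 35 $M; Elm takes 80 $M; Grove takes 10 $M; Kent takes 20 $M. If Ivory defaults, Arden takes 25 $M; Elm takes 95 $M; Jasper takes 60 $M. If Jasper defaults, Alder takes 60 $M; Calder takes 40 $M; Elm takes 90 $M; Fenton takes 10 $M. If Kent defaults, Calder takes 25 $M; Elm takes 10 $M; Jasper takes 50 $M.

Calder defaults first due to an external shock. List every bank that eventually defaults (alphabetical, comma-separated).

Alder, Calder, Jasper

Round 1 — Calder defaults (initial).
  Jasper: +90 → 90 ≥ 90
Round 2 — Jasper defaults.
  Alder: +60 → 60 ≥ 30
  Elm: +90 → 90 < 110
  Fenton: +10 → 10 < 120
Round 3 — Alder defaults.
  Ivory: +35 → 35 < 60
No further defaults.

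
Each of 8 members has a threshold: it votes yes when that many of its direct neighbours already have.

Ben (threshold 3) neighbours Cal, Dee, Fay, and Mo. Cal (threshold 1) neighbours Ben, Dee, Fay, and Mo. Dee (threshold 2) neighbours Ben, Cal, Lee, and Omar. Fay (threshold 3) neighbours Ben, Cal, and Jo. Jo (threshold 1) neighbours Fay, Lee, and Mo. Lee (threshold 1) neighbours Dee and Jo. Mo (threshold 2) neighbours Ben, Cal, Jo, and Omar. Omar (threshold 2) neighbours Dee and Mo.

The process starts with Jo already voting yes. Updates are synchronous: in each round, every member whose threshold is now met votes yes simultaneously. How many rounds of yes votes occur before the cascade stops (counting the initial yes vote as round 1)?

2

Round 1 — Jo votes yes (initial).
Round 2 — checking thresholds:
  Fay: 1 of 3 neighbours < 3, below threshold.
  Lee: 1 of 2 neighbours ≥ 1, votes yes.
  Mo: 1 of 4 neighbours < 2, below threshold.
Round 3 — no new yes votes; cascade stops.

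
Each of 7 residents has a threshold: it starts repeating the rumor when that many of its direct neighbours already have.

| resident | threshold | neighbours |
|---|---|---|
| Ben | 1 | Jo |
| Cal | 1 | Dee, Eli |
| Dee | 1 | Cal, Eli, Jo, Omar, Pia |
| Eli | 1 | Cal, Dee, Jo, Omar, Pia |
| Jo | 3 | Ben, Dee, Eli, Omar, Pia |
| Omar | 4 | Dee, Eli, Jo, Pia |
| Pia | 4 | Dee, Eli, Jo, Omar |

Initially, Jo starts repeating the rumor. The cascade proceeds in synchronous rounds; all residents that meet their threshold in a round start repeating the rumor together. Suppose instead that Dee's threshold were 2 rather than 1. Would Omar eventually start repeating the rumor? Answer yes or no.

no

With Dee's threshold at 2:
Round 1 — Jo starts repeating the rumor (initial).
Round 2 — checking thresholds:
  Ben: 1 of 1 neighbours ≥ 1, starts repeating the rumor.
  Dee: 1 of 5 neighbours < 2, not yet.
  Eli: 1 of 5 neighbours ≥ 1, starts repeating the rumor.
  Omar: 1 of 4 neighbours < 4, not yet.
  Pia: 1 of 4 neighbours < 4, not yet.
Round 3 — checking thresholds:
  Cal: 1 of 2 neighbours ≥ 1, starts repeating the rumor.
  Dee: 2 of 5 neighbours ≥ 2, starts repeating the rumor.
  Omar: 2 of 4 neighbours < 4, not yet.
  Pia: 2 of 4 neighbours < 4, not yet.
Round 4 — no new spreads; cascade stops.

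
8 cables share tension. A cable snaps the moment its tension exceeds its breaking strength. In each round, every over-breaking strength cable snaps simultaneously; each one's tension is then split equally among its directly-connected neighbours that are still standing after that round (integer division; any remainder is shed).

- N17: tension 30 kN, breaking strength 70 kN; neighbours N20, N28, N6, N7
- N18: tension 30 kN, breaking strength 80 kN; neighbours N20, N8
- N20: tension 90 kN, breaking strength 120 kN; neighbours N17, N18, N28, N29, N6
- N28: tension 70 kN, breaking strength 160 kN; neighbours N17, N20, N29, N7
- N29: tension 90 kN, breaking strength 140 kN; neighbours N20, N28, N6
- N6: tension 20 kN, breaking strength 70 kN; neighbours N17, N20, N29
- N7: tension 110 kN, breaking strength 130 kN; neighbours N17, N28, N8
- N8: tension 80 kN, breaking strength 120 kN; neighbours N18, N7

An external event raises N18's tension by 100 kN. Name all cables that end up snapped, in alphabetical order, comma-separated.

Round 1 — N18 at 130 > 80. N18 snaps.
  N18 sheds 130 kN to N20, N8: 65 each.
    N20: 90+65 = 155 > 120
    N8: 80+65 = 145 > 120
Round 2 — N20, N8 snap.
  N20 sheds 155 kN to N17, N28, N29, N6: 38 each (3 lost).
    N17: 30+38 = 68 ≤ 70
    N28: 70+38 = 108 ≤ 160
    N29: 90+38 = 128 ≤ 140
    N6: 20+38 = 58 ≤ 70
  N8 sheds 145 kN to N7: 145 each.
    N7: 110+145 = 255 > 130
Round 3 — N7 snaps.
  N7 sheds 255 kN to N17, N28: 127 each (1 lost).
    N17: 68+127 = 195 > 70
    N28: 108+127 = 235 > 160
Round 4 — N17, N28 snap.
  N17 sheds 195 kN to N6: 195 each.
    N6: 58+195 = 253 > 70
  N28 sheds 235 kN to N29: 235 each.
    N29: 128+235 = 363 > 140
Round 5 — N29, N6 snap.
  N29 sheds 363 kN: no online neighbours, lost.
  N6 sheds 253 kN: no online neighbours, lost.
No further breaks.

N17, N18, N20, N28, N29, N6, N7, N8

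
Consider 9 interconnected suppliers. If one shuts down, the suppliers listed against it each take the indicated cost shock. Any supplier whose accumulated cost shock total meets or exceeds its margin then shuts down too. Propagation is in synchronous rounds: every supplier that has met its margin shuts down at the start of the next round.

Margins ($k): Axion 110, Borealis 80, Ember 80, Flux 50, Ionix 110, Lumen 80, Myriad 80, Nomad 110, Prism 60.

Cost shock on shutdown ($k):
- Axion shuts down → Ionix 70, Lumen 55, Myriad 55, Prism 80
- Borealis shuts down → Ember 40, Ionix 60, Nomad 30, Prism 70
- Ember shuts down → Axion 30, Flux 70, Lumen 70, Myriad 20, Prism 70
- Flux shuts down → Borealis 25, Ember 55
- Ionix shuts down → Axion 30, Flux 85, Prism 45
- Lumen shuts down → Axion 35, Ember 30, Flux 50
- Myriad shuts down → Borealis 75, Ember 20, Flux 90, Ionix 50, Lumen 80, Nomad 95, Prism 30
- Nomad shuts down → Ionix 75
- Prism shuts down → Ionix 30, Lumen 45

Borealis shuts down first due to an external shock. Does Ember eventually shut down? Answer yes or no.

no

Round 1 — Borealis shuts down (initial).
  Ember: +40 → 40 < 80
  Ionix: +60 → 60 < 110
  Nomad: +30 → 30 < 110
  Prism: +70 → 70 ≥ 60
Round 2 — Prism shuts down.
  Ionix: +30 → 90 < 110
  Lumen: +45 → 45 < 80
No further shutdowns.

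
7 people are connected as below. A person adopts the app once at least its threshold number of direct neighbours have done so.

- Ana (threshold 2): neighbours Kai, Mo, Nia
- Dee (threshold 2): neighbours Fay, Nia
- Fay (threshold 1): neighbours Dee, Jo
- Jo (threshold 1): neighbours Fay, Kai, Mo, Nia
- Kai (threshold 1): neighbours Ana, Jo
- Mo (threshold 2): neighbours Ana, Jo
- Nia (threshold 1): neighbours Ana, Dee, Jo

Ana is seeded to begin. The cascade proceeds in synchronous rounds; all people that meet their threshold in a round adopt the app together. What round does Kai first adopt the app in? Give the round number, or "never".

Round 1 — Ana adopts the app (initial).
Round 2 — checking thresholds:
  Kai: 1 of 2 neighbours ≥ 1, adopts the app.
  Mo: 1 of 2 neighbours < 2, not yet.
  Nia: 1 of 3 neighbours ≥ 1, adopts the app.
Round 3 — checking thresholds:
  Dee: 1 of 2 neighbours < 2, not yet.
  Jo: 2 of 4 neighbours ≥ 1, adopts the app.
  Mo: 1 of 2 neighbours < 2, not yet.
Round 4 — checking thresholds:
  Dee: 1 of 2 neighbours < 2, not yet.
  Fay: 1 of 2 neighbours ≥ 1, adopts the app.
  Mo: 2 of 2 neighbours ≥ 2, adopts the app.
Round 5 — checking thresholds:
  Dee: 2 of 2 neighbours ≥ 2, adopts the app.
Round 6 — no new adoptions; cascade stops.

2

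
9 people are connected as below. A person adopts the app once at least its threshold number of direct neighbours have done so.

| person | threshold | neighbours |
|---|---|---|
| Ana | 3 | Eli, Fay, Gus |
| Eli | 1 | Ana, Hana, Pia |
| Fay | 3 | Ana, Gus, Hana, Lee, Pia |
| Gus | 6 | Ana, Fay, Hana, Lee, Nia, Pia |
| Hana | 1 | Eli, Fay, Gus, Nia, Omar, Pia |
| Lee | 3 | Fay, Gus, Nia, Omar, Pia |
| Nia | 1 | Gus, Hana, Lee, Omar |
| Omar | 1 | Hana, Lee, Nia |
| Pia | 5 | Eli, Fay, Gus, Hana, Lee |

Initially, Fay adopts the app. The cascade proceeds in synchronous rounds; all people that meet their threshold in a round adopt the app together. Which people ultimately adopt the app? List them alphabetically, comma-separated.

Eli, Fay, Hana, Lee, Nia, Omar

Round 1 — Fay adopts the app (initial).
Round 2 — checking thresholds:
  Ana: 1 of 3 neighbours < 3, below threshold.
  Gus: 1 of 6 neighbours < 6, below threshold.
  Hana: 1 of 6 neighbours ≥ 1, adopts the app.
  Lee: 1 of 5 neighbours < 3, below threshold.
  Pia: 1 of 5 neighbours < 5, below threshold.
Round 3 — checking thresholds:
  Ana: 1 of 3 neighbours < 3, below threshold.
  Eli: 1 of 3 neighbours ≥ 1, adopts the app.
  Gus: 2 of 6 neighbours < 6, below threshold.
  Lee: 1 of 5 neighbours < 3, below threshold.
  Nia: 1 of 4 neighbours ≥ 1, adopts the app.
  Omar: 1 of 3 neighbours ≥ 1, adopts the app.
  Pia: 2 of 5 neighbours < 5, below threshold.
Round 4 — checking thresholds:
  Ana: 2 of 3 neighbours < 3, below threshold.
  Gus: 3 of 6 neighbours < 6, below threshold.
  Lee: 3 of 5 neighbours ≥ 3, adopts the app.
  Pia: 3 of 5 neighbours < 5, below threshold.
Round 5 — no new adoptions; cascade stops.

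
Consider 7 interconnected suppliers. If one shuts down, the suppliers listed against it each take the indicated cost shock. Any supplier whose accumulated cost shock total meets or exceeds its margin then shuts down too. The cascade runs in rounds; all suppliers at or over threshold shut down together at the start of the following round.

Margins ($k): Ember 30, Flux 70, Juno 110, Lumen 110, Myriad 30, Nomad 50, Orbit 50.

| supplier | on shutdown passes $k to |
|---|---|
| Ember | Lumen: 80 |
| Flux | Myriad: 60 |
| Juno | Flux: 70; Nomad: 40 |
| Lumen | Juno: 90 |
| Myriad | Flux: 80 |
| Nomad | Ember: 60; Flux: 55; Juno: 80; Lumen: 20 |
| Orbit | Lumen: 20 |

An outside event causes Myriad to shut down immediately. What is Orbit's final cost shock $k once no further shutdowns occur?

0

Round 1 — Myriad shuts down (initial).
  Flux: +80 → 80 ≥ 70
Round 2 — Flux shuts down.
No further shutdowns.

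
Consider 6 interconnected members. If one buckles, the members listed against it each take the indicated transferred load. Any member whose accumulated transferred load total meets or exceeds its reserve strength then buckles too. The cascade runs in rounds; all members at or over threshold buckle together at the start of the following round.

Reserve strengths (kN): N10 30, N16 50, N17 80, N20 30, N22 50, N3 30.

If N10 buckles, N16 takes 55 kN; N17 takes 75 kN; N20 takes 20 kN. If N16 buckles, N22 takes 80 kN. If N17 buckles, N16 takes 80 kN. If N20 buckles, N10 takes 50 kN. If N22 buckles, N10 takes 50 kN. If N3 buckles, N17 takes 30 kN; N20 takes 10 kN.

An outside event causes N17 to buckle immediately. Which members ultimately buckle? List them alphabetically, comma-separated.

N10, N16, N17, N22

Round 1 — N17 buckles (initial).
  N16: +80 → 80 ≥ 50
Round 2 — N16 buckles.
  N22: +80 → 80 ≥ 50
Round 3 — N22 buckles.
  N10: +50 → 50 ≥ 30
Round 4 — N10 buckles.
  N20: +20 → 20 < 30
No further bucklings.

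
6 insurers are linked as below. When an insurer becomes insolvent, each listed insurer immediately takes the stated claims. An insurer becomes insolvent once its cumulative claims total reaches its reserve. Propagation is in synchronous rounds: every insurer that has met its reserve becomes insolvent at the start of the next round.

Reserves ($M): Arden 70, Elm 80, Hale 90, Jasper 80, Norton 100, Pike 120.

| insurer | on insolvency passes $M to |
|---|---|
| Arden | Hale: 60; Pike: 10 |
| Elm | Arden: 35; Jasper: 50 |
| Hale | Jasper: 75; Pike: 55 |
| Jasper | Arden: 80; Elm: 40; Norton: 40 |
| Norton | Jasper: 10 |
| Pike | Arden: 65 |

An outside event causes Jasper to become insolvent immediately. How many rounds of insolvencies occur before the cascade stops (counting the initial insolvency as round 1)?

2

Round 1 — Jasper becomes insolvent (initial).
  Arden: +80 → 80 ≥ 70
  Elm: +40 → 40 < 80
  Norton: +40 → 40 < 100
Round 2 — Arden becomes insolvent.
  Hale: +60 → 60 < 90
  Pike: +10 → 10 < 120
No further insolvencies.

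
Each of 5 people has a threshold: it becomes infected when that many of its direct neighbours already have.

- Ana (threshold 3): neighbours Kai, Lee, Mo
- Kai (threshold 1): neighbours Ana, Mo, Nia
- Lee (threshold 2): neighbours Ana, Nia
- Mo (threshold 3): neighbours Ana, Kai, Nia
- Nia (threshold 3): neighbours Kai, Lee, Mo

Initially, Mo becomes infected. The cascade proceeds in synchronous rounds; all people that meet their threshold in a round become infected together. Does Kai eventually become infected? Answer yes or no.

Round 1 — Mo becomes infected (initial).
Round 2 — checking thresholds:
  Ana: 1 of 3 neighbours < 3, holds.
  Kai: 1 of 3 neighbours ≥ 1, becomes infected.
  Nia: 1 of 3 neighbours < 3, holds.
Round 3 — no new infections; cascade stops.

yes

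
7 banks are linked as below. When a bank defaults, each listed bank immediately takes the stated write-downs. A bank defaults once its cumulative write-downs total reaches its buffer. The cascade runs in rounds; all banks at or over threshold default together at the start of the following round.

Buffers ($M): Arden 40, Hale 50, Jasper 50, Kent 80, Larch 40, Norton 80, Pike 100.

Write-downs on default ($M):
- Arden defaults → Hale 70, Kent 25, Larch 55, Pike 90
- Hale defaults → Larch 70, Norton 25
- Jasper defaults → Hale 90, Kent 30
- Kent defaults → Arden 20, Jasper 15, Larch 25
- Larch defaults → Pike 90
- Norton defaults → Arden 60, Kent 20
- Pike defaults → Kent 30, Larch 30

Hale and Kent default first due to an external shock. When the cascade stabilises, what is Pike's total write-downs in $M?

90

Round 1 — Hale, Kent default (initial).
  Arden: +20 → 20 < 40
  Jasper: +15 → 15 < 50
  Larch: +70+25 → 95 ≥ 40
  Norton: +25 → 25 < 80
Round 2 — Larch defaults.
  Pike: +90 → 90 < 100
No further defaults.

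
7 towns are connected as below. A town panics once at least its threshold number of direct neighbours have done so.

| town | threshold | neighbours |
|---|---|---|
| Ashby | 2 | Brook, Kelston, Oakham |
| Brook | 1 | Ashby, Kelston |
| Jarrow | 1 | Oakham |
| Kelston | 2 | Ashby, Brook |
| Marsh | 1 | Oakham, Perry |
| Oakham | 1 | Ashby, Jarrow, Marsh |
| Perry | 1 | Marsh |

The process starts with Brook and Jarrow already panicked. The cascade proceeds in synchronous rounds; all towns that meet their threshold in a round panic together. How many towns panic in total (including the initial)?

Round 1 — Brook, Jarrow panic (initial).
Round 2 — checking thresholds:
  Ashby: 1 of 3 neighbours < 2, holds.
  Kelston: 1 of 2 neighbours < 2, holds.
  Oakham: 1 of 3 neighbours ≥ 1, panics.
Round 3 — checking thresholds:
  Ashby: 2 of 3 neighbours ≥ 2, panics.
  Kelston: 1 of 2 neighbours < 2, holds.
  Marsh: 1 of 2 neighbours ≥ 1, panics.
Round 4 — checking thresholds:
  Kelston: 2 of 2 neighbours ≥ 2, panics.
  Perry: 1 of 1 neighbours ≥ 1, panics.
Round 5 — no new panics; cascade stops.

7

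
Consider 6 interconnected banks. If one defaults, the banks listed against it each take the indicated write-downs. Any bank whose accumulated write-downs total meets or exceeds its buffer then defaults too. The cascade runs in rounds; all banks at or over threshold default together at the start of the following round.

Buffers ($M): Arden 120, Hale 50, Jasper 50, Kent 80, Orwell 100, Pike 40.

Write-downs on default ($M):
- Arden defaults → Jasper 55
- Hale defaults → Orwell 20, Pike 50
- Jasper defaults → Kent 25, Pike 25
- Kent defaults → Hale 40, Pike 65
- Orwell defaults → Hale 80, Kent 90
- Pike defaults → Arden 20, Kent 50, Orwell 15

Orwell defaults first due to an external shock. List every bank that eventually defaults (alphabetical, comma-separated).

Hale, Kent, Orwell, Pike

Round 1 — Orwell defaults (initial).
  Hale: +80 → 80 ≥ 50
  Kent: +90 → 90 ≥ 80
Round 2 — Hale, Kent default.
  Pike: +50+65 → 115 ≥ 40
Round 3 — Pike defaults.
  Arden: +20 → 20 < 120
No further defaults.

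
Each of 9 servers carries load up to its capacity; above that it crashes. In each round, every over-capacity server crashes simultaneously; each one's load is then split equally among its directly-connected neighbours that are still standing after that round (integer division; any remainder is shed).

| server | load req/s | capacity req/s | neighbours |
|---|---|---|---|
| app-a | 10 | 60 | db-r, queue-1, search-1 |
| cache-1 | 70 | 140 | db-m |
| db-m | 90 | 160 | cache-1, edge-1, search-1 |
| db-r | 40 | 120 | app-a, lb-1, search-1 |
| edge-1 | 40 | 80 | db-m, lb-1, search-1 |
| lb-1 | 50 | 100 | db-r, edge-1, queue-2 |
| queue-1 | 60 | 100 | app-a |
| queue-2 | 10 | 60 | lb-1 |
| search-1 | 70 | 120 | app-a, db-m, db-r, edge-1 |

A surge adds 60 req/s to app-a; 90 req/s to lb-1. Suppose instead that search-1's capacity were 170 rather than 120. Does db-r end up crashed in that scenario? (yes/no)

With search-1's capacity at 170:
Round 1 — app-a at 70 > 60; lb-1 at 140 > 100. app-a, lb-1 crash.
  app-a sheds 70 req/s to db-r, queue-1, search-1: 23 each (1 lost).
    db-r: 40+23 = 63 ≤ 120
    queue-1: 60+23 = 83 ≤ 100
    search-1: 70+23 = 93 ≤ 170
  lb-1 sheds 140 req/s to db-r, edge-1, queue-2: 46 each (2 lost).
    db-r: 63+46 = 109 ≤ 120
    edge-1: 40+46 = 86 > 80
    queue-2: 10+46 = 56 ≤ 60
Round 2 — edge-1 crashes.
  edge-1 sheds 86 req/s to db-m, search-1: 43 each.
    db-m: 90+43 = 133 ≤ 160
    search-1: 93+43 = 136 ≤ 170
No further crashes.

no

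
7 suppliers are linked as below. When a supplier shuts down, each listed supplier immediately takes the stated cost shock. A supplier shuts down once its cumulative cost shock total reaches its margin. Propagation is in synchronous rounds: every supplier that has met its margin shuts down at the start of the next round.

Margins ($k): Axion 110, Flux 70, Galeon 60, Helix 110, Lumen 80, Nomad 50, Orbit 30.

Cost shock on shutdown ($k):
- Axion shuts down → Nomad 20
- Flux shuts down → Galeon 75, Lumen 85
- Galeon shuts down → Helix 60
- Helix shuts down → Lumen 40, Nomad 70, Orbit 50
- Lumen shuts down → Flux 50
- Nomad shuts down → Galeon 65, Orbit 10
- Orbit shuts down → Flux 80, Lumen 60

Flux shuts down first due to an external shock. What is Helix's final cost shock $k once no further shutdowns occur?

Round 1 — Flux shuts down (initial).
  Galeon: +75 → 75 ≥ 60
  Lumen: +85 → 85 ≥ 80
Round 2 — Galeon, Lumen shut down.
  Helix: +60 → 60 < 110
No further shutdowns.

60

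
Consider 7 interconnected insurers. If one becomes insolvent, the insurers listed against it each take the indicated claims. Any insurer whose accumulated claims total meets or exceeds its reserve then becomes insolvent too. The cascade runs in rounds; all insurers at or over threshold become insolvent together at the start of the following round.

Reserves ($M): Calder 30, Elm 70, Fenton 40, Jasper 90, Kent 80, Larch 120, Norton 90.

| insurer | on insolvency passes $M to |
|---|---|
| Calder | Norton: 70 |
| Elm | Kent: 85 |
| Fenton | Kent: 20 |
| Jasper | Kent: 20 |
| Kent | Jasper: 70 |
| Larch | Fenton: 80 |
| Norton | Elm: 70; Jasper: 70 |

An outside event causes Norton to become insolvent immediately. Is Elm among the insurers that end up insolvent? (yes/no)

Round 1 — Norton becomes insolvent (initial).
  Elm: +70 → 70 ≥ 70
  Jasper: +70 → 70 < 90
Round 2 — Elm becomes insolvent.
  Kent: +85 → 85 ≥ 80
Round 3 — Kent becomes insolvent.
  Jasper: +70 → 140 ≥ 90
Round 4 — Jasper becomes insolvent.
No further insolvencies.

yes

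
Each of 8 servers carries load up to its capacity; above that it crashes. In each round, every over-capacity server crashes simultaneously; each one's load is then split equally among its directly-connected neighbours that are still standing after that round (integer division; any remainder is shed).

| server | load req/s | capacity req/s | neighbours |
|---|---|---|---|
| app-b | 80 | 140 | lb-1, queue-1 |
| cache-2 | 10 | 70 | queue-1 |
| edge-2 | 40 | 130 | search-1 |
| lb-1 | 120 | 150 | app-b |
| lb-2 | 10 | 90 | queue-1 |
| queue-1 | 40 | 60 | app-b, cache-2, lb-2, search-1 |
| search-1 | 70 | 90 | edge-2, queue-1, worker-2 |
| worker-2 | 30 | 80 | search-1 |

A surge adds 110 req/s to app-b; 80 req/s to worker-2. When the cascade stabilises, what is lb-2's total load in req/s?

77

Round 1 — app-b at 190 > 140; worker-2 at 110 > 80. app-b, worker-2 crash.
  app-b sheds 190 req/s to lb-1, queue-1: 95 each.
    lb-1: 120+95 = 215 > 150
    queue-1: 40+95 = 135 > 60
  worker-2 sheds 110 req/s to search-1: 110 each.
    search-1: 70+110 = 180 > 90
Round 2 — lb-1, queue-1, search-1 crash.
  lb-1 sheds 215 req/s: no online neighbours, lost.
  queue-1 sheds 135 req/s to cache-2, lb-2: 67 each (1 lost).
    cache-2: 10+67 = 77 > 70
    lb-2: 10+67 = 77 ≤ 90
  search-1 sheds 180 req/s to edge-2: 180 each.
    edge-2: 40+180 = 220 > 130
Round 3 — cache-2, edge-2 crash.
  cache-2 sheds 77 req/s: no online neighbours, lost.
  edge-2 sheds 220 req/s: no online neighbours, lost.
No further crashes.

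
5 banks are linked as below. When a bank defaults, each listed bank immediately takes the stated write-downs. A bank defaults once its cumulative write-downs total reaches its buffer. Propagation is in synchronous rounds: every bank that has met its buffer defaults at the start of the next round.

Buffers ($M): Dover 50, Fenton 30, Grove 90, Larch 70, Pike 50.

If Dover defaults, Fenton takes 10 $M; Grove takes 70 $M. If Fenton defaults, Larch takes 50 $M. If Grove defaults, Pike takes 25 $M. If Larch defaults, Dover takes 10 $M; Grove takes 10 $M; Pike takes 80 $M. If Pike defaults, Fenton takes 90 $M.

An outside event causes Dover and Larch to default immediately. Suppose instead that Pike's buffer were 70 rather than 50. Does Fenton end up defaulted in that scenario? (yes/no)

With Pike's buffer at 70:
Round 1 — Dover, Larch default (initial).
  Fenton: +10 → 10 < 30
  Grove: +70+10 → 80 < 90
  Pike: +80 → 80 ≥ 70
Round 2 — Pike defaults.
  Fenton: +90 → 100 ≥ 30
Round 3 — Fenton defaults.
No further defaults.

yes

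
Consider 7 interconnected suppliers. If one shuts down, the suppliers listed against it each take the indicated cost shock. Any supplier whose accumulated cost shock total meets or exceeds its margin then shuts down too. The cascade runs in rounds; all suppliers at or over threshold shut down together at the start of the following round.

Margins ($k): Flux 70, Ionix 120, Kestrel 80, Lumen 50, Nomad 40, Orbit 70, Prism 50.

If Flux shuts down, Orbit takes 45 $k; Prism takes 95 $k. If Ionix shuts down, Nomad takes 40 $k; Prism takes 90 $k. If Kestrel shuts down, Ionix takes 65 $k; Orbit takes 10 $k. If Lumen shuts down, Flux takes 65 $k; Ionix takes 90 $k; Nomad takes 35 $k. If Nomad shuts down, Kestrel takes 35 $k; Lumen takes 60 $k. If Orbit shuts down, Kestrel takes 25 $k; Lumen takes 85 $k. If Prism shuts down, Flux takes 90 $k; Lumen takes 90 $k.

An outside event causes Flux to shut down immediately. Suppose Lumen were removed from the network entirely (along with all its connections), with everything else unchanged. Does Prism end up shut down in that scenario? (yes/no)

yes

With Lumen removed:
Round 1 — Flux shuts down (initial).
  Orbit: +45 → 45 < 70
  Prism: +95 → 95 ≥ 50
Round 2 — Prism shuts down.
No further shutdowns.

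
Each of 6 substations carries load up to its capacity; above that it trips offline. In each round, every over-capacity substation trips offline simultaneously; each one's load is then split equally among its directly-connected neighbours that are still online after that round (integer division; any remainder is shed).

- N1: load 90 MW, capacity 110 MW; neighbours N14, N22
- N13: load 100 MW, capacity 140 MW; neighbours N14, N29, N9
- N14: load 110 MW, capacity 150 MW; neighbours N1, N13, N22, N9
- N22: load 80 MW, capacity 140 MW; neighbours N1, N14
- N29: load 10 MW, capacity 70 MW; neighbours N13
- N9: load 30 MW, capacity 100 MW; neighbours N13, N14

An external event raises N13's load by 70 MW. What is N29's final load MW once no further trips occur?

66

Round 1 — N13 at 170 > 140. N13 trips offline.
  N13 sheds 170 MW to N14, N29, N9: 56 each (2 lost).
    N14: 110+56 = 166 > 150
    N29: 10+56 = 66 ≤ 70
    N9: 30+56 = 86 ≤ 100
Round 2 — N14 trips offline.
  N14 sheds 166 MW to N1, N22, N9: 55 each (1 lost).
    N1: 90+55 = 145 > 110
    N22: 80+55 = 135 ≤ 140
    N9: 86+55 = 141 > 100
Round 3 — N1, N9 trip offline.
  N1 sheds 145 MW to N22: 145 each.
    N22: 135+145 = 280 > 140
  N9 sheds 141 MW: no online neighbours, lost.
Round 4 — N22 trips offline.
  N22 sheds 280 MW: no online neighbours, lost.
No further trips.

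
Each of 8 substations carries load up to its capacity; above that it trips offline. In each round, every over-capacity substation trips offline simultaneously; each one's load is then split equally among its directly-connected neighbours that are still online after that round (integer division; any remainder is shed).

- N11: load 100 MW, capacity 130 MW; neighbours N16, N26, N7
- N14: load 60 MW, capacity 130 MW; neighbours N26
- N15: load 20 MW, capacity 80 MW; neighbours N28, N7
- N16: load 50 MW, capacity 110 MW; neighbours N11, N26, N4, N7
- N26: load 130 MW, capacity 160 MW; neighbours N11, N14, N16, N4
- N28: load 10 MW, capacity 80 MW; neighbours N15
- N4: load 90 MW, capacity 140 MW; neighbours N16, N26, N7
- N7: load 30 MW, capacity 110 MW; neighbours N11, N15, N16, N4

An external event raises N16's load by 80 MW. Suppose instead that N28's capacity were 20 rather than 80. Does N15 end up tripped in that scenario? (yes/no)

With N28's capacity at 20:
Round 1 — N16 at 130 > 110. N16 trips offline.
  N16 sheds 130 MW to N11, N26, N4, N7: 32 each (2 lost).
    N11: 100+32 = 132 > 130
    N26: 130+32 = 162 > 160
    N4: 90+32 = 122 ≤ 140
    N7: 30+32 = 62 ≤ 110
Round 2 — N11, N26 trip offline.
  N11 sheds 132 MW to N7: 132 each.
    N7: 62+132 = 194 > 110
  N26 sheds 162 MW to N14, N4: 81 each.
    N14: 60+81 = 141 > 130
    N4: 122+81 = 203 > 140
Round 3 — N14, N4, N7 trip offline.
  N14 sheds 141 MW: no online neighbours, lost.
  N4 sheds 203 MW: no online neighbours, lost.
  N7 sheds 194 MW to N15: 194 each.
    N15: 20+194 = 214 > 80
Round 4 — N15 trips offline.
  N15 sheds 214 MW to N28: 214 each.
    N28: 10+214 = 224 > 20
Round 5 — N28 trips offline.
  N28 sheds 224 MW: no online neighbours, lost.
No further trips.

yes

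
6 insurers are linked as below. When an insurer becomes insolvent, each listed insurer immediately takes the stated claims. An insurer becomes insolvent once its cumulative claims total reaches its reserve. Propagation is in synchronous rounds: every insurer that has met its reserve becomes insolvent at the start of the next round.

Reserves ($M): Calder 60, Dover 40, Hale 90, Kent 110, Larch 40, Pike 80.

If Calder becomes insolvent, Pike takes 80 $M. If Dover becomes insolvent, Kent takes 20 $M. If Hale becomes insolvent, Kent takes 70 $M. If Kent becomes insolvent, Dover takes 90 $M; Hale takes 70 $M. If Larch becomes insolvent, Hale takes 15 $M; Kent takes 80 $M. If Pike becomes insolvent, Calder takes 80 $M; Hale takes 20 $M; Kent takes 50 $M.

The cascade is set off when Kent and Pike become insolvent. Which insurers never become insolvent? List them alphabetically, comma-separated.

Larch

Round 1 — Kent, Pike become insolvent (initial).
  Calder: +80 → 80 ≥ 60
  Dover: +90 → 90 ≥ 40
  Hale: +70+20 → 90 ≥ 90
Round 2 — Calder, Dover, Hale become insolvent.
No further insolvencies.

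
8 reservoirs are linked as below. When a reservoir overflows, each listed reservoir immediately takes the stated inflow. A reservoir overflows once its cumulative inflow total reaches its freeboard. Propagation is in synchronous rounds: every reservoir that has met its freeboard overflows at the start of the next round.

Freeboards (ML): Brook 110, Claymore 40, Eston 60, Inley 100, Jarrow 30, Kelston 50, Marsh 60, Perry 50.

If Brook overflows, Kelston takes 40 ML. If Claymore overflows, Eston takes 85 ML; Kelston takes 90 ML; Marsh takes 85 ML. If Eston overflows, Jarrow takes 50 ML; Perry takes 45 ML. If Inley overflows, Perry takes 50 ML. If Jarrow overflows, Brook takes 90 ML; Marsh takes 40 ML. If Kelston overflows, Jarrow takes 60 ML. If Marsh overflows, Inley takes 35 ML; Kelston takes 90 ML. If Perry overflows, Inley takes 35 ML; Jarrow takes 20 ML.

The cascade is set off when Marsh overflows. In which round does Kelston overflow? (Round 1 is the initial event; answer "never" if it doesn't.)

2

Round 1 — Marsh overflows (initial).
  Inley: +35 → 35 < 100
  Kelston: +90 → 90 ≥ 50
Round 2 — Kelston overflows.
  Jarrow: +60 → 60 ≥ 30
Round 3 — Jarrow overflows.
  Brook: +90 → 90 < 110
No further overflows.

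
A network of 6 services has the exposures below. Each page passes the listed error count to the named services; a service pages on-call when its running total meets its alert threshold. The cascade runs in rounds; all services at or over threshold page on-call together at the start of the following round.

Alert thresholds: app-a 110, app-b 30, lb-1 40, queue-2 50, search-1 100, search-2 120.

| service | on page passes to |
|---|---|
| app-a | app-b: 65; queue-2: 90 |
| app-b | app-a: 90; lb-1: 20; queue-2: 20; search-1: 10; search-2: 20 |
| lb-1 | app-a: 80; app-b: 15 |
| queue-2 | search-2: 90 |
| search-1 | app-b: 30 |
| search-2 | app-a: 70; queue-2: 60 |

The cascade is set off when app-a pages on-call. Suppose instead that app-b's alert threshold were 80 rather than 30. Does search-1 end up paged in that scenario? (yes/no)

With app-b's alert threshold at 80:
Round 1 — app-a pages on-call (initial).
  app-b: +65 → 65 < 80
  queue-2: +90 → 90 ≥ 50
Round 2 — queue-2 pages on-call.
  search-2: +90 → 90 < 120
No further pages.

no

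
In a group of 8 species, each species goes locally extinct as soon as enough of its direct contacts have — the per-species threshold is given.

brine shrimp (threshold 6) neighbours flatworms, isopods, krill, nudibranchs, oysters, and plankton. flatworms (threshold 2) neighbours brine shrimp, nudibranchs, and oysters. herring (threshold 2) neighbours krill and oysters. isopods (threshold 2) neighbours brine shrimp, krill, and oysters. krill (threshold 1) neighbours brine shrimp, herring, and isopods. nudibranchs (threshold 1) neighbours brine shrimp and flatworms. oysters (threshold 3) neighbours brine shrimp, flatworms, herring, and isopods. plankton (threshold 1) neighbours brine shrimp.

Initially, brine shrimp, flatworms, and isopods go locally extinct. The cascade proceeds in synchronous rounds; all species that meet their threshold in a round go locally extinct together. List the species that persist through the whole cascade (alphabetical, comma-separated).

none

Round 1 — brine shrimp, flatworms, isopods go locally extinct (initial).
Round 2 — checking thresholds:
  krill: 2 of 3 neighbours ≥ 1, goes locally extinct.
  nudibranchs: 2 of 2 neighbours ≥ 1, goes locally extinct.
  oysters: 3 of 4 neighbours ≥ 3, goes locally extinct.
  plankton: 1 of 1 neighbours ≥ 1, goes locally extinct.
Round 3 — checking thresholds:
  herring: 2 of 2 neighbours ≥ 2, goes locally extinct.
Round 4 — no new extinctions; cascade stops.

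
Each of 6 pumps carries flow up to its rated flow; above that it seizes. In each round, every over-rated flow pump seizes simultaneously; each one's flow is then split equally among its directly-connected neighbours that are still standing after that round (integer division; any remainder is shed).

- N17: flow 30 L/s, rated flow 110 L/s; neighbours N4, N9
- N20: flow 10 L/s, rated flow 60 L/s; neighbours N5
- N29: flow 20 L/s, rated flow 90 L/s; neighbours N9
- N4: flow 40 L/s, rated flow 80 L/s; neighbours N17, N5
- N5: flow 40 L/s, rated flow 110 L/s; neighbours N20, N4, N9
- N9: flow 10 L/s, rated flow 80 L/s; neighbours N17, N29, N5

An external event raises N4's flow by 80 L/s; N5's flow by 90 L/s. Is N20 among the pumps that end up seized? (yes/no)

yes

Round 1 — N4 at 120 > 80; N5 at 130 > 110. N4, N5 seize.
  N4 sheds 120 L/s to N17: 120 each.
    N17: 30+120 = 150 > 110
  N5 sheds 130 L/s to N20, N9: 65 each.
    N20: 10+65 = 75 > 60
    N9: 10+65 = 75 ≤ 80
Round 2 — N17, N20 seize.
  N17 sheds 150 L/s to N9: 150 each.
    N9: 75+150 = 225 > 80
  N20 sheds 75 L/s: no online neighbours, lost.
Round 3 — N9 seizes.
  N9 sheds 225 L/s to N29: 225 each.
    N29: 20+225 = 245 > 90
Round 4 — N29 seizes.
  N29 sheds 245 L/s: no online neighbours, lost.
No further seizures.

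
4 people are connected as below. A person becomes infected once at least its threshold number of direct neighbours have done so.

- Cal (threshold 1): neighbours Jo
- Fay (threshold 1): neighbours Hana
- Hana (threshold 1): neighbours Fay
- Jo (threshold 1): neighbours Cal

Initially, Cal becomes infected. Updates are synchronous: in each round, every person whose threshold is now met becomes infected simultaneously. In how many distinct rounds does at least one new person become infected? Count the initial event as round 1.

Round 1 — Cal becomes infected (initial).
Round 2 — checking thresholds:
  Jo: 1 of 1 neighbours ≥ 1, becomes infected.
Round 3 — no new infections; cascade stops.

2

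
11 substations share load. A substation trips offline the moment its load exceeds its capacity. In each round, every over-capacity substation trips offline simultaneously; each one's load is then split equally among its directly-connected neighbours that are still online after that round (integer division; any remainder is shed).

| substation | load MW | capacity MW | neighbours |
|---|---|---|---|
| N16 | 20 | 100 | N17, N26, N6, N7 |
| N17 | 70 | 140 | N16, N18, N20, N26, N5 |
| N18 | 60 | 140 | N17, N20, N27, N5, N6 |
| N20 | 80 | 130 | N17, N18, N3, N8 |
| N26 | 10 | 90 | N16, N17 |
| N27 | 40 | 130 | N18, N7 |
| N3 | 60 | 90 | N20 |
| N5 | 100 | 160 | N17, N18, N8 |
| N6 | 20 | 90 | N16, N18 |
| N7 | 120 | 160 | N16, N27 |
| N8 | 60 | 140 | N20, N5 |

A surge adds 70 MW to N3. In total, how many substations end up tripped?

2

Round 1 — N3 at 130 > 90. N3 trips offline.
  N3 sheds 130 MW to N20: 130 each.
    N20: 80+130 = 210 > 130
Round 2 — N20 trips offline.
  N20 sheds 210 MW to N17, N18, N8: 70 each.
    N17: 70+70 = 140 ≤ 140
    N18: 60+70 = 130 ≤ 140
    N8: 60+70 = 130 ≤ 140
No further trips.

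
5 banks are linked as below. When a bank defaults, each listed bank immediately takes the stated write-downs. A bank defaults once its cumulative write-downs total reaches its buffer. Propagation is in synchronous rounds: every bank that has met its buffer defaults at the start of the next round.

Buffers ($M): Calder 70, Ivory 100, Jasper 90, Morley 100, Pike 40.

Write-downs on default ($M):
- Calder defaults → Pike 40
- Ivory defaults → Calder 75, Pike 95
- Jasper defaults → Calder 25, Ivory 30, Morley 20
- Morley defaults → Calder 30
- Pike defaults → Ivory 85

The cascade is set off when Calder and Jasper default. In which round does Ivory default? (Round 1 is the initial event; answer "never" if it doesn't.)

3

Round 1 — Calder, Jasper default (initial).
  Ivory: +30 → 30 < 100
  Morley: +20 → 20 < 100
  Pike: +40 → 40 ≥ 40
Round 2 — Pike defaults.
  Ivory: +85 → 115 ≥ 100
Round 3 — Ivory defaults.
No further defaults.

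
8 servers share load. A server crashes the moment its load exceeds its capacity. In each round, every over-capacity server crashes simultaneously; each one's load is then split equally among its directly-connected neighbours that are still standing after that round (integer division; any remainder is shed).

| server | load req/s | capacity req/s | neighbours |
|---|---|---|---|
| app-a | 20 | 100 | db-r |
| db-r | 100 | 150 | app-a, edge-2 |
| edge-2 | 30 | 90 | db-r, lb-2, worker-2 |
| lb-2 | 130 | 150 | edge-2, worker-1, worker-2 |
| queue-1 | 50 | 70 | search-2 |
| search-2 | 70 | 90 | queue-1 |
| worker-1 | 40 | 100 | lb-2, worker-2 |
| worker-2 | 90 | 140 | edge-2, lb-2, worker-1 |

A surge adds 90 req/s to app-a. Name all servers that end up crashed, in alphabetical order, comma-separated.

app-a, db-r, edge-2, lb-2, worker-1, worker-2

Round 1 — app-a at 110 > 100. app-a crashes.
  app-a sheds 110 req/s to db-r: 110 each.
    db-r: 100+110 = 210 > 150
Round 2 — db-r crashes.
  db-r sheds 210 req/s to edge-2: 210 each.
    edge-2: 30+210 = 240 > 90
Round 3 — edge-2 crashes.
  edge-2 sheds 240 req/s to lb-2, worker-2: 120 each.
    lb-2: 130+120 = 250 > 150
    worker-2: 90+120 = 210 > 140
Round 4 — lb-2, worker-2 crash.
  lb-2 sheds 250 req/s to worker-1: 250 each.
    worker-1: 40+250 = 290 > 100
  worker-2 sheds 210 req/s to worker-1: 210 each.
    worker-1: 290+210 = 500 > 100
Round 5 — worker-1 crashes.
  worker-1 sheds 500 req/s: no online neighbours, lost.
No further crashes.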